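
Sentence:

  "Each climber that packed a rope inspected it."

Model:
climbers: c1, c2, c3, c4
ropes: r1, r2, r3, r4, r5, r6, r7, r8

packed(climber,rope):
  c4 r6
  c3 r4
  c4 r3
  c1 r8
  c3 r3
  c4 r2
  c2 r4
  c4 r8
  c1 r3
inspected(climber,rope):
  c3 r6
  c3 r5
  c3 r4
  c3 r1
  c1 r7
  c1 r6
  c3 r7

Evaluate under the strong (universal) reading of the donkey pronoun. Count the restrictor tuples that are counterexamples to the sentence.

"it" takes "a rope" as antecedent — a donkey pronoun bound across the clause boundary.
Strong reading: for every (c,r) with packed(c,r), inspected(c,r).
Restrictor pairs: (c1,r3) ✗  (c1,r8) ✗  (c2,r4) ✗  (c3,r3) ✗  (c3,r4) ✓  (c4,r2) ✗  (c4,r3) ✗  (c4,r6) ✗  (c4,r8) ✗
Counterexamples (restrictor pairs failing the scope): 8.

8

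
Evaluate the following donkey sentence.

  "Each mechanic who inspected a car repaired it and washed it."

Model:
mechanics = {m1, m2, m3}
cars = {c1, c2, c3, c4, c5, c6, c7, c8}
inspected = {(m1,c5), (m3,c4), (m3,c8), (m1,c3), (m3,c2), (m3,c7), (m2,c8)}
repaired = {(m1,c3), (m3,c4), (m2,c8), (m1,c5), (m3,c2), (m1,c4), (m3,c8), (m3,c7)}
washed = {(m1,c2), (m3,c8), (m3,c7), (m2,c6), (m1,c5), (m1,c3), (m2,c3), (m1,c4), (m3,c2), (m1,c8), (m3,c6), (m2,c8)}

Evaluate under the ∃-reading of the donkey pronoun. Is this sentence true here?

True

"it" takes "a car" as antecedent — a donkey pronoun bound across the clause boundary.
Weak reading: every mechanic m with some inspected-car has at least one inspected-car c such that repaired(m,c) ∧ washed(m,c).
Per mechanic: m1:✓  m2:✓  m3:✓
Every mechanic in the restrictor has a witness.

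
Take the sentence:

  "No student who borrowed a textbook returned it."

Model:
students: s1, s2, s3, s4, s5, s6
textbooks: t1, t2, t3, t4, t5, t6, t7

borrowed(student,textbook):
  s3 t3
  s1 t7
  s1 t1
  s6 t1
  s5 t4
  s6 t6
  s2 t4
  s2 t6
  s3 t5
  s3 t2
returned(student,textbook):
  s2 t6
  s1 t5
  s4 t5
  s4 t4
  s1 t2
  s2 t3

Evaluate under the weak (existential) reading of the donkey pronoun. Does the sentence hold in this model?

False

"it" takes "a textbook" as antecedent — a donkey pronoun bound across the clause boundary.
Truth condition: for no (s,t) with borrowed(s,t) does returned(s,t) hold.
Restrictor pairs — does the scope hold? (s1,t1):fails  (s1,t7):fails  (s2,t4):fails  (s2,t6):holds  (s3,t2):fails  (s3,t3):fails  (s3,t5):fails  (s5,t4):fails  (s6,t1):fails  (s6,t6):fails
Scope holds for 1 pair(s), so the sentence is false.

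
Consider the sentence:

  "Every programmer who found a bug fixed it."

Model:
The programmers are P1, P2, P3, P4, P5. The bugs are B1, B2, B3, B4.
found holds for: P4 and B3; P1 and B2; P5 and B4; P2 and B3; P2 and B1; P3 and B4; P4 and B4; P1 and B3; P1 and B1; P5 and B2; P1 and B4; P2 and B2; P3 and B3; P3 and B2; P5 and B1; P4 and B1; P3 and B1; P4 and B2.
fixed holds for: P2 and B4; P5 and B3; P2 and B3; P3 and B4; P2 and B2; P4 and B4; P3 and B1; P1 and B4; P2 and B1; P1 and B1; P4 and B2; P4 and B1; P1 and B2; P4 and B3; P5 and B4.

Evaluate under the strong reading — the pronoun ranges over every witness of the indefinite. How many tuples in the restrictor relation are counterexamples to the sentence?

"it" takes "a bug" as antecedent — a donkey pronoun bound across the clause boundary.
Strong reading: for every (p,b) with found(p,b), fixed(p,b).
Restrictor pairs: (P1,B1) ✓  (P1,B2) ✓  (P1,B3) ✗  (P1,B4) ✓  (P2,B1) ✓  (P2,B2) ✓  (P2,B3) ✓  (P3,B1) ✓  (P3,B2) ✗  (P3,B3) ✗  (P3,B4) ✓  (P4,B1) ✓  (P4,B2) ✓  (P4,B3) ✓  (P4,B4) ✓  (P5,B1) ✗  (P5,B2) ✗  (P5,B4) ✓
Counterexamples (restrictor pairs failing the scope): 5.

5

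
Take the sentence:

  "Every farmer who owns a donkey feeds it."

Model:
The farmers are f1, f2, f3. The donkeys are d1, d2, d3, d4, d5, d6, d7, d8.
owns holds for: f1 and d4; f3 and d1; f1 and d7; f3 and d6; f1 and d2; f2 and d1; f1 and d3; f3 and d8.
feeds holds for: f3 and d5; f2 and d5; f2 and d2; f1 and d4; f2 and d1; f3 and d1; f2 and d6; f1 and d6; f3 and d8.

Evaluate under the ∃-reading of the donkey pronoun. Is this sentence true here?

"it" takes "a donkey" as antecedent — a donkey pronoun bound across the clause boundary.
Weak reading: every farmer f with some owns-donkey has at least one owns-donkey d such that feeds(f,d).
Per farmer: f1:✓  f2:✓  f3:✓
Every farmer in the restrictor has a witness.

True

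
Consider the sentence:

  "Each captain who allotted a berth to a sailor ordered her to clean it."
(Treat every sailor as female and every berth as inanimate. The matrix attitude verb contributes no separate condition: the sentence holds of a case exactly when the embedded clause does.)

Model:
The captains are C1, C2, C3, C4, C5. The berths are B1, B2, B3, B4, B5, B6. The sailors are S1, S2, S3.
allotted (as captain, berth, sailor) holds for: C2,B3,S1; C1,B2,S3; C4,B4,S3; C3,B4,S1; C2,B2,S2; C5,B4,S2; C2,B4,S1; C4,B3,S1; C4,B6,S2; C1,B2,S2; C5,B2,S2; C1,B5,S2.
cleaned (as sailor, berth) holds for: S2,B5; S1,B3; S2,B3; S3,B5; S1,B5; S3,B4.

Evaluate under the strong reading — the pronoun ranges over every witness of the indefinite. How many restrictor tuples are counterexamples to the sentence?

8

"her" takes "a sailor" as antecedent and "it" takes "a berth"; both are donkey pronouns co-varying with the restrictor.
Strong reading: for every (c,b,s) with allotted(c,b,s), cleaned(s,b).
Restrictor triples: (C1,B2,S2)→cleaned(S2,B2) ✗  (C1,B2,S3)→cleaned(S3,B2) ✗  (C1,B5,S2)→cleaned(S2,B5) ✓  (C2,B2,S2)→cleaned(S2,B2) ✗  (C2,B3,S1)→cleaned(S1,B3) ✓  (C2,B4,S1)→cleaned(S1,B4) ✗  (C3,B4,S1)→cleaned(S1,B4) ✗  (C4,B3,S1)→cleaned(S1,B3) ✓  (C4,B4,S3)→cleaned(S3,B4) ✓  (C4,B6,S2)→cleaned(S2,B6) ✗  (C5,B2,S2)→cleaned(S2,B2) ✗  (C5,B4,S2)→cleaned(S2,B4) ✗
Counterexamples (restrictor triples failing the scope): 8.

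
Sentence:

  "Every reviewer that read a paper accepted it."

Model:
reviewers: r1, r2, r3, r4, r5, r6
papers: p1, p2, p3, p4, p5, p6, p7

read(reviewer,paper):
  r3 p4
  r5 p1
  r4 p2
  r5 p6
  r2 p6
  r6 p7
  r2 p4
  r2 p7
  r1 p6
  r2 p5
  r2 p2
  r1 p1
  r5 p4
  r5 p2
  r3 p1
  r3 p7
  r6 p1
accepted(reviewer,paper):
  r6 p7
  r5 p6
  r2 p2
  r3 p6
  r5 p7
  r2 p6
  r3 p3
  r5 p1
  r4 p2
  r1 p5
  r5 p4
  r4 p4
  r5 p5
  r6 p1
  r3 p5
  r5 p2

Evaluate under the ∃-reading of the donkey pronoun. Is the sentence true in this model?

"it" takes "a paper" as antecedent — a donkey pronoun bound across the clause boundary.
Weak reading: every reviewer r with some read-paper has at least one read-paper p such that accepted(r,p).
Per reviewer: r1:✗  r2:✓  r3:✗  r4:✓  r5:✓  r6:✓
r1 has no witness among its read-papers.

False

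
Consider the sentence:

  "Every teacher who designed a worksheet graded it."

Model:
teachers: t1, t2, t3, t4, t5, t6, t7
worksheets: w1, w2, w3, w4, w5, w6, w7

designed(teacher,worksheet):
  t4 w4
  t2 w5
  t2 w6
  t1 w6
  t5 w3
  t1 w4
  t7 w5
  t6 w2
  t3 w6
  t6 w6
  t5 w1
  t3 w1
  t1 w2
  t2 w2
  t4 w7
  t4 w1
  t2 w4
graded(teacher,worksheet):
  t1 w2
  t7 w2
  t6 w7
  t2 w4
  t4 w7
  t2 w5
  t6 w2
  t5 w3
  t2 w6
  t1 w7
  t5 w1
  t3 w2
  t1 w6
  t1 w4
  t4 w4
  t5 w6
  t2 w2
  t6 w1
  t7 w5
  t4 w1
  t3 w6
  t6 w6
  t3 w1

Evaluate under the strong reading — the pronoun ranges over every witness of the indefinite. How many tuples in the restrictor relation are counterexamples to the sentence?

0

"it" takes "a worksheet" as antecedent — a donkey pronoun bound across the clause boundary.
Strong reading: for every (t,w) with designed(t,w), graded(t,w).
Restrictor pairs: (t1,w2) ✓  (t1,w4) ✓  (t1,w6) ✓  (t2,w2) ✓  (t2,w4) ✓  (t2,w5) ✓  (t2,w6) ✓  (t3,w1) ✓  (t3,w6) ✓  (t4,w1) ✓  (t4,w4) ✓  (t4,w7) ✓  (t5,w1) ✓  (t5,w3) ✓  (t6,w2) ✓  (t6,w6) ✓  (t7,w5) ✓
Counterexamples (restrictor pairs failing the scope): 0.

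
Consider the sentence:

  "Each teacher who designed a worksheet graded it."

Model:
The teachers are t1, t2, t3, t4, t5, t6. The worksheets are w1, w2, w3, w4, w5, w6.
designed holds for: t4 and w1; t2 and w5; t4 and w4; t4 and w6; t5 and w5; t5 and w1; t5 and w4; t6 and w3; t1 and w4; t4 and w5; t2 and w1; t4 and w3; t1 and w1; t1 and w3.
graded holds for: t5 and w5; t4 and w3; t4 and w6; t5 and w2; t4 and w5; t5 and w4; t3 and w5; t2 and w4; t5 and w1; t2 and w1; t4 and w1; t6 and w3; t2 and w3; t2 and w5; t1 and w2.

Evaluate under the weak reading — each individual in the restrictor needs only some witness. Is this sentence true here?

False

"it" takes "a worksheet" as antecedent — a donkey pronoun bound across the clause boundary.
Weak reading: every teacher t with some designed-worksheet has at least one designed-worksheet w such that graded(t,w).
Per teacher: t1:✗  t2:✓  t4:✓  t5:✓  t6:✓
t1 has no witness among its designed-worksheets.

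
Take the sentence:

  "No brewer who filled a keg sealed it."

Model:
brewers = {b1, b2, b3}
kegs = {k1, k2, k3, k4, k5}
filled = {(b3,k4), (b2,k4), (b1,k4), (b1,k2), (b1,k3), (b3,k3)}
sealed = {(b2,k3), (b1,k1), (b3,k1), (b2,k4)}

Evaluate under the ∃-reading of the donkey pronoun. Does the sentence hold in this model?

"it" takes "a keg" as antecedent — a donkey pronoun bound across the clause boundary.
Truth condition: for no (b,k) with filled(b,k) does sealed(b,k) hold.
Restrictor pairs — does the scope hold? (b1,k2):fails  (b1,k3):fails  (b1,k4):fails  (b2,k4):holds  (b3,k3):fails  (b3,k4):fails
Scope holds for 1 pair(s), so the sentence is false.

False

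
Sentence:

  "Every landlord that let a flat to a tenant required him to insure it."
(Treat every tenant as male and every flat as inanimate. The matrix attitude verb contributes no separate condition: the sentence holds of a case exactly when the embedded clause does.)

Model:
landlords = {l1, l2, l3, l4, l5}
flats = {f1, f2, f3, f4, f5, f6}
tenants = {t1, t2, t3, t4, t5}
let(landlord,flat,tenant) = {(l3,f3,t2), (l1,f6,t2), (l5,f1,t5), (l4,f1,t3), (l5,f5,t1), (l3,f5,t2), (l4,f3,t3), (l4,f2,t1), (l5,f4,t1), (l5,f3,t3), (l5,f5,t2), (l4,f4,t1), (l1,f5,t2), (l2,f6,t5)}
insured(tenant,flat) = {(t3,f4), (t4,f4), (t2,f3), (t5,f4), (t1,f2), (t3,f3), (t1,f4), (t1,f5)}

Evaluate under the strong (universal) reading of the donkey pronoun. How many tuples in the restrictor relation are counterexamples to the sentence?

7

"him" takes "a tenant" as antecedent and "it" takes "a flat"; both are donkey pronouns co-varying with the restrictor.
Strong reading: for every (l,f,t) with let(l,f,t), insured(t,f).
Restrictor triples: (l1,f5,t2)→insured(t2,f5) ✗  (l1,f6,t2)→insured(t2,f6) ✗  (l2,f6,t5)→insured(t5,f6) ✗  (l3,f3,t2)→insured(t2,f3) ✓  (l3,f5,t2)→insured(t2,f5) ✗  (l4,f1,t3)→insured(t3,f1) ✗  (l4,f2,t1)→insured(t1,f2) ✓  (l4,f3,t3)→insured(t3,f3) ✓  (l4,f4,t1)→insured(t1,f4) ✓  (l5,f1,t5)→insured(t5,f1) ✗  (l5,f3,t3)→insured(t3,f3) ✓  (l5,f4,t1)→insured(t1,f4) ✓  (l5,f5,t1)→insured(t1,f5) ✓  (l5,f5,t2)→insured(t2,f5) ✗
Counterexamples (restrictor triples failing the scope): 7.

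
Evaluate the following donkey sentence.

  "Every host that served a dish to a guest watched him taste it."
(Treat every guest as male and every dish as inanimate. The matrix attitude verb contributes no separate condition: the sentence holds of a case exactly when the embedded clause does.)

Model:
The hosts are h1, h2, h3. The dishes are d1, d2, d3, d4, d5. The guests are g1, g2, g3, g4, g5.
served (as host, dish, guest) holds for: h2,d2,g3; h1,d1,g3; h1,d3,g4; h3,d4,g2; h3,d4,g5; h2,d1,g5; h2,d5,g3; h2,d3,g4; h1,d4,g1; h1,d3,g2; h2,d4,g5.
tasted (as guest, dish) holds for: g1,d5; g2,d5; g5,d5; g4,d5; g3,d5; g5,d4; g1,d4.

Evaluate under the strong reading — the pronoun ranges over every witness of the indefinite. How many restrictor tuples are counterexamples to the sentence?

"him" takes "a guest" as antecedent and "it" takes "a dish"; both are donkey pronouns co-varying with the restrictor.
Strong reading: for every (h,d,g) with served(h,d,g), tasted(g,d).
Restrictor triples: (h1,d1,g3)→tasted(g3,d1) ✗  (h1,d3,g2)→tasted(g2,d3) ✗  (h1,d3,g4)→tasted(g4,d3) ✗  (h1,d4,g1)→tasted(g1,d4) ✓  (h2,d1,g5)→tasted(g5,d1) ✗  (h2,d2,g3)→tasted(g3,d2) ✗  (h2,d3,g4)→tasted(g4,d3) ✗  (h2,d4,g5)→tasted(g5,d4) ✓  (h2,d5,g3)→tasted(g3,d5) ✓  (h3,d4,g2)→tasted(g2,d4) ✗  (h3,d4,g5)→tasted(g5,d4) ✓
Counterexamples (restrictor triples failing the scope): 7.

7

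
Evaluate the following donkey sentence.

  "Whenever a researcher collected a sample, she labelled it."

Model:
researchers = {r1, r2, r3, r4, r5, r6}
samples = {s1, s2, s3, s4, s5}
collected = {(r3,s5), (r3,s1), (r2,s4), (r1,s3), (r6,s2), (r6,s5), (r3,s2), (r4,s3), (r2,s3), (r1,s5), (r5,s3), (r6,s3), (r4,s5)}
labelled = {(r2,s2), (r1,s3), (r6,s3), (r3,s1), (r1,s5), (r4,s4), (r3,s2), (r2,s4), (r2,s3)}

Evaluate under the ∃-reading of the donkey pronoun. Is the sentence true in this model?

"it" takes "a sample" as antecedent — a donkey pronoun bound across the clause boundary.
Weak reading: every researcher r with some collected-sample has at least one collected-sample s such that labelled(r,s).
Per researcher: r1:✓  r2:✓  r3:✓  r4:✗  r5:✗  r6:✓
r4 has no witness among its collected-samples.

False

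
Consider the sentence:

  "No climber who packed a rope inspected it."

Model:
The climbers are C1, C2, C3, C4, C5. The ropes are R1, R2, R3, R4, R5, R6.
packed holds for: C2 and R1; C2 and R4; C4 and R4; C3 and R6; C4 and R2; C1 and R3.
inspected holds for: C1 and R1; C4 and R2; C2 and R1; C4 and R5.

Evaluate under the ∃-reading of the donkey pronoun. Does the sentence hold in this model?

"it" takes "a rope" as antecedent — a donkey pronoun bound across the clause boundary.
Truth condition: for no (c,r) with packed(c,r) does inspected(c,r) hold.
Restrictor pairs — does the scope hold? (C1,R3):fails  (C2,R1):holds  (C2,R4):fails  (C3,R6):fails  (C4,R2):holds  (C4,R4):fails
Scope holds for 2 pair(s), so the sentence is false.

False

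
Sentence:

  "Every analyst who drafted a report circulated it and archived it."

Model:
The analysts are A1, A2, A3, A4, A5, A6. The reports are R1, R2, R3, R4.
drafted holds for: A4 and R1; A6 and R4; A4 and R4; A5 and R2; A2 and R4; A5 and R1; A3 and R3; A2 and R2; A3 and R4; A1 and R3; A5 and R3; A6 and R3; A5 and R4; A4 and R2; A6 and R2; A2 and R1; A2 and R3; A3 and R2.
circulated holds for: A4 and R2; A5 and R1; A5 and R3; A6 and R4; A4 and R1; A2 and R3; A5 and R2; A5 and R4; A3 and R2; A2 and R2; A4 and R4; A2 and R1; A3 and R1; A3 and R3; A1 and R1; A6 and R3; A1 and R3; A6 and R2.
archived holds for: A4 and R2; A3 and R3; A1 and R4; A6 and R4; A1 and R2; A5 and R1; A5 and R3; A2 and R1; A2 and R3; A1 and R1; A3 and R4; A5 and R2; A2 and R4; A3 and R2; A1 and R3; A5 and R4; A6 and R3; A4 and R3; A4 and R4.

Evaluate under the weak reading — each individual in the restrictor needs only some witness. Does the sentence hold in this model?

"it" takes "a report" as antecedent — a donkey pronoun bound across the clause boundary.
Weak reading: every analyst a with some drafted-report has at least one drafted-report r such that circulated(a,r) ∧ archived(a,r).
Per analyst: A1:✓  A2:✓  A3:✓  A4:✓  A5:✓  A6:✓
Every analyst in the restrictor has a witness.

True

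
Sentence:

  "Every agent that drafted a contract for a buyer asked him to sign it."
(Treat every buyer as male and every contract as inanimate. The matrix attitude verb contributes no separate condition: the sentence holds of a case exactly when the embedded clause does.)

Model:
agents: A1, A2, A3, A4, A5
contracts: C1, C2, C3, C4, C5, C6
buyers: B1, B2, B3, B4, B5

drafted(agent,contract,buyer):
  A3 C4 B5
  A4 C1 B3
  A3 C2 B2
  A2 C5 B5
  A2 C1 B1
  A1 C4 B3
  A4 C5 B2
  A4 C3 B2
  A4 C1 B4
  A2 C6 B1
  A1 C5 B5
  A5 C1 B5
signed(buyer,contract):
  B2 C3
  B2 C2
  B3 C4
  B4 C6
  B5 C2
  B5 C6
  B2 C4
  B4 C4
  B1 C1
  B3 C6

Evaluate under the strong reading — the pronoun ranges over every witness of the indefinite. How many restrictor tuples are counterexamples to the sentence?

8

"him" takes "a buyer" as antecedent and "it" takes "a contract"; both are donkey pronouns co-varying with the restrictor.
Strong reading: for every (a,c,b) with drafted(a,c,b), signed(b,c).
Restrictor triples: (A1,C4,B3)→signed(B3,C4) ✓  (A1,C5,B5)→signed(B5,C5) ✗  (A2,C1,B1)→signed(B1,C1) ✓  (A2,C5,B5)→signed(B5,C5) ✗  (A2,C6,B1)→signed(B1,C6) ✗  (A3,C2,B2)→signed(B2,C2) ✓  (A3,C4,B5)→signed(B5,C4) ✗  (A4,C1,B3)→signed(B3,C1) ✗  (A4,C1,B4)→signed(B4,C1) ✗  (A4,C3,B2)→signed(B2,C3) ✓  (A4,C5,B2)→signed(B2,C5) ✗  (A5,C1,B5)→signed(B5,C1) ✗
Counterexamples (restrictor triples failing the scope): 8.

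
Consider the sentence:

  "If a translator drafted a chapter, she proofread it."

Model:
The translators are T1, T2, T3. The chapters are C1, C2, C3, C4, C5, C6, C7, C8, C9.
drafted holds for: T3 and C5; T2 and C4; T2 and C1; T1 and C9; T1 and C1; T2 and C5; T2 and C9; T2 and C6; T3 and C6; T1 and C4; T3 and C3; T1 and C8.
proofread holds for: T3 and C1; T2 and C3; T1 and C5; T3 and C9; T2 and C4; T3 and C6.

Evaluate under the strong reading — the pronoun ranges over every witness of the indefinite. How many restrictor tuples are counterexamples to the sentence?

"it" takes "a chapter" as antecedent — a donkey pronoun bound across the clause boundary.
Strong reading: for every (t,c) with drafted(t,c), proofread(t,c).
Restrictor pairs: (T1,C1) ✗  (T1,C4) ✗  (T1,C8) ✗  (T1,C9) ✗  (T2,C1) ✗  (T2,C4) ✓  (T2,C5) ✗  (T2,C6) ✗  (T2,C9) ✗  (T3,C3) ✗  (T3,C5) ✗  (T3,C6) ✓
Counterexamples (restrictor pairs failing the scope): 10.

10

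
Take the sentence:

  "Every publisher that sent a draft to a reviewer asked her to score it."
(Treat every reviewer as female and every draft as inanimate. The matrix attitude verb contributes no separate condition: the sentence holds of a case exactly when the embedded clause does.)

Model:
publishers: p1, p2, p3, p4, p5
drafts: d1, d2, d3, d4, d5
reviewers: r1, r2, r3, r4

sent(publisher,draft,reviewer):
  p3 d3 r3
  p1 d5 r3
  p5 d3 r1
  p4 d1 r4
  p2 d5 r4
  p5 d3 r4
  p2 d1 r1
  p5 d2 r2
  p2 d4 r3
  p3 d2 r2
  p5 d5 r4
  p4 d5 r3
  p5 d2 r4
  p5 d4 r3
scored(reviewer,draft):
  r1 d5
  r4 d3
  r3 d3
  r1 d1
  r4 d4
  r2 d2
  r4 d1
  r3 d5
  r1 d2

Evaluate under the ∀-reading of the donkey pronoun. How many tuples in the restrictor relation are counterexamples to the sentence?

6

"her" takes "a reviewer" as antecedent and "it" takes "a draft"; both are donkey pronouns co-varying with the restrictor.
Strong reading: for every (p,d,r) with sent(p,d,r), scored(r,d).
Restrictor triples: (p1,d5,r3)→scored(r3,d5) ✓  (p2,d1,r1)→scored(r1,d1) ✓  (p2,d4,r3)→scored(r3,d4) ✗  (p2,d5,r4)→scored(r4,d5) ✗  (p3,d2,r2)→scored(r2,d2) ✓  (p3,d3,r3)→scored(r3,d3) ✓  (p4,d1,r4)→scored(r4,d1) ✓  (p4,d5,r3)→scored(r3,d5) ✓  (p5,d2,r2)→scored(r2,d2) ✓  (p5,d2,r4)→scored(r4,d2) ✗  (p5,d3,r1)→scored(r1,d3) ✗  (p5,d3,r4)→scored(r4,d3) ✓  (p5,d4,r3)→scored(r3,d4) ✗  (p5,d5,r4)→scored(r4,d5) ✗
Counterexamples (restrictor triples failing the scope): 6.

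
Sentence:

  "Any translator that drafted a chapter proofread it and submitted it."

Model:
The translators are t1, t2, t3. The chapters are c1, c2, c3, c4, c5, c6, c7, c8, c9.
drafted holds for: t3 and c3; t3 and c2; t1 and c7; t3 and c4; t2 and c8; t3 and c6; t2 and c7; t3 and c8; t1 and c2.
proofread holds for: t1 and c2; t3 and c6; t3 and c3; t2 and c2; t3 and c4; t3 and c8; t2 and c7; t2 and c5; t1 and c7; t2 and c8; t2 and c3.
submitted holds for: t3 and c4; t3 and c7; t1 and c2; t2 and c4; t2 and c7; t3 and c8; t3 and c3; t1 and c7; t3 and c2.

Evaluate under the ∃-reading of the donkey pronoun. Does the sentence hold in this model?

True

"it" takes "a chapter" as antecedent — a donkey pronoun bound across the clause boundary.
Weak reading: every translator t with some drafted-chapter has at least one drafted-chapter c such that proofread(t,c) ∧ submitted(t,c).
Per translator: t1:✓  t2:✓  t3:✓
Every translator in the restrictor has a witness.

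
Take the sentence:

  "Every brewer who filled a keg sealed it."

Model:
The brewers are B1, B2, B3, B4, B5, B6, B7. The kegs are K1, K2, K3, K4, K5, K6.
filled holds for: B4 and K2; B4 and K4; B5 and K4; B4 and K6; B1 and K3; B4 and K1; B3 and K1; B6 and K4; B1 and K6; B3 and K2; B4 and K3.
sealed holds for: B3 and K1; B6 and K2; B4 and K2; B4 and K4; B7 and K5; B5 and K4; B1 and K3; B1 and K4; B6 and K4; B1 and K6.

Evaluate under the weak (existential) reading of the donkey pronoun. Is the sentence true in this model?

True

"it" takes "a keg" as antecedent — a donkey pronoun bound across the clause boundary.
Weak reading: every brewer b with some filled-keg has at least one filled-keg k such that sealed(b,k).
Per brewer: B1:✓  B3:✓  B4:✓  B5:✓  B6:✓
Every brewer in the restrictor has a witness.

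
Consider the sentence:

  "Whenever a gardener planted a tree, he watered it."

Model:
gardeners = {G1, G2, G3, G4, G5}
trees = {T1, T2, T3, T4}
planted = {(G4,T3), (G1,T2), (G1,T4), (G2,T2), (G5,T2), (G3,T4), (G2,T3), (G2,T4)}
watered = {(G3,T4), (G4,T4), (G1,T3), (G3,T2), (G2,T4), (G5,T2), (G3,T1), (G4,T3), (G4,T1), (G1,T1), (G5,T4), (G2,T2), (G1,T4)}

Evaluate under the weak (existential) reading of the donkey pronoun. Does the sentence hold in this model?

"it" takes "a tree" as antecedent — a donkey pronoun bound across the clause boundary.
Weak reading: every gardener g with some planted-tree has at least one planted-tree t such that watered(g,t).
Per gardener: G1:✓  G2:✓  G3:✓  G4:✓  G5:✓
Every gardener in the restrictor has a witness.

True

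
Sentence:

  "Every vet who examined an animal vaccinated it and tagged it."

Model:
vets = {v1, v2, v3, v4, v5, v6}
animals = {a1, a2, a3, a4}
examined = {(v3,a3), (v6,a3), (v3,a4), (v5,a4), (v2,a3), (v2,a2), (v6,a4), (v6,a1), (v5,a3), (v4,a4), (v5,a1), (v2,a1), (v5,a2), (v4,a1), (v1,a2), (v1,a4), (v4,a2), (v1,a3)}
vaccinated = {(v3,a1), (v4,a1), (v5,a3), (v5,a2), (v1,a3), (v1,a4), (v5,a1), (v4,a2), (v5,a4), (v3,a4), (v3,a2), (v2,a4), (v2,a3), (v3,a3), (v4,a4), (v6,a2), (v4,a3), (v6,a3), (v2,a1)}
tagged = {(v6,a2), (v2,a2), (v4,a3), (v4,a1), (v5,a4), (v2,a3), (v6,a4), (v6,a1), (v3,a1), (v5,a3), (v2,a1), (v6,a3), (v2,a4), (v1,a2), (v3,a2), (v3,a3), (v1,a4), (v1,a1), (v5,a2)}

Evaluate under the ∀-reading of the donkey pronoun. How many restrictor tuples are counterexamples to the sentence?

9

"it" takes "an animal" as antecedent — a donkey pronoun bound across the clause boundary.
Strong reading: for every (v,a) with examined(v,a), vaccinated(v,a) ∧ tagged(v,a).
Restrictor pairs: (v1,a2) ✗  (v1,a3) ✗  (v1,a4) ✓  (v2,a1) ✓  (v2,a2) ✗  (v2,a3) ✓  (v3,a3) ✓  (v3,a4) ✗  (v4,a1) ✓  (v4,a2) ✗  (v4,a4) ✗  (v5,a1) ✗  (v5,a2) ✓  (v5,a3) ✓  (v5,a4) ✓  (v6,a1) ✗  (v6,a3) ✓  (v6,a4) ✗
Counterexamples (restrictor pairs failing the scope): 9.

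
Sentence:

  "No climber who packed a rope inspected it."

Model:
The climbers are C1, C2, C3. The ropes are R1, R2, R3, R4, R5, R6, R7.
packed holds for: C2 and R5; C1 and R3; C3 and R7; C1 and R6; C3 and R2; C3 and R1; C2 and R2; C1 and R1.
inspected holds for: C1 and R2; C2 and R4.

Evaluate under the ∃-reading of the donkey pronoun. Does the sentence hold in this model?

"it" takes "a rope" as antecedent — a donkey pronoun bound across the clause boundary.
Truth condition: for no (c,r) with packed(c,r) does inspected(c,r) hold.
Restrictor pairs — does the scope hold? (C1,R1):fails  (C1,R3):fails  (C1,R6):fails  (C2,R2):fails  (C2,R5):fails  (C3,R1):fails  (C3,R2):fails  (C3,R7):fails
Scope holds for no restrictor pair, so the sentence is true.

True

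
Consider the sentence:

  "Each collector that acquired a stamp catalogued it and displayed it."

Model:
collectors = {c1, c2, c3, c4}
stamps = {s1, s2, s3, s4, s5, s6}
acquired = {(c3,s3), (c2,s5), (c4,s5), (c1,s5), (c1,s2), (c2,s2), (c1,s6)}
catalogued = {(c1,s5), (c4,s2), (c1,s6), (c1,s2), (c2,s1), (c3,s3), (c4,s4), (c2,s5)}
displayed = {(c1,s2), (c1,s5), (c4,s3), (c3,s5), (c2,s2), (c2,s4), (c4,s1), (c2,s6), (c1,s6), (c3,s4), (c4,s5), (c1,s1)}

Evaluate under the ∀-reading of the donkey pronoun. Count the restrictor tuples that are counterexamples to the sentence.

"it" takes "a stamp" as antecedent — a donkey pronoun bound across the clause boundary.
Strong reading: for every (c,s) with acquired(c,s), catalogued(c,s) ∧ displayed(c,s).
Restrictor pairs: (c1,s2) ✓  (c1,s5) ✓  (c1,s6) ✓  (c2,s2) ✗  (c2,s5) ✗  (c3,s3) ✗  (c4,s5) ✗
Counterexamples (restrictor pairs failing the scope): 4.

4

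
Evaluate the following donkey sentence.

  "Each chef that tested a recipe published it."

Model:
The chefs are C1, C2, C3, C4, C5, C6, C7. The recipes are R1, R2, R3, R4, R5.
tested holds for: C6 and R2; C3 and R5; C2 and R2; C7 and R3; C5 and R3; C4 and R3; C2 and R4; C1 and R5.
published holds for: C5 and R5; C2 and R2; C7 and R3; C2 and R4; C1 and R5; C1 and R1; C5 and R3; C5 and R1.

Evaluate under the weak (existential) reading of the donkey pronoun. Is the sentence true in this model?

False

"it" takes "a recipe" as antecedent — a donkey pronoun bound across the clause boundary.
Weak reading: every chef c with some tested-recipe has at least one tested-recipe r such that published(c,r).
Per chef: C1:✓  C2:✓  C3:✗  C4:✗  C5:✓  C6:✗  C7:✓
C3 has no witness among its tested-recipes.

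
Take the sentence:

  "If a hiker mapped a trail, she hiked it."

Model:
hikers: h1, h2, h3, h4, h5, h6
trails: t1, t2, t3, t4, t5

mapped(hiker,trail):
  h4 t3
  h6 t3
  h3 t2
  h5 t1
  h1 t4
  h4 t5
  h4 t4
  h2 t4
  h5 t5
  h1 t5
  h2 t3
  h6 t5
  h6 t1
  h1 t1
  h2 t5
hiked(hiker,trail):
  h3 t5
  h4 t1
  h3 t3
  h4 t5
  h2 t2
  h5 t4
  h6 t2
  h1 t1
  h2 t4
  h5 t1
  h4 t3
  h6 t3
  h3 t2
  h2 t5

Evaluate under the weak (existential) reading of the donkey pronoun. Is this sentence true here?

"it" takes "a trail" as antecedent — a donkey pronoun bound across the clause boundary.
Weak reading: every hiker h with some mapped-trail has at least one mapped-trail t such that hiked(h,t).
Per hiker: h1:✓  h2:✓  h3:✓  h4:✓  h5:✓  h6:✓
Every hiker in the restrictor has a witness.

True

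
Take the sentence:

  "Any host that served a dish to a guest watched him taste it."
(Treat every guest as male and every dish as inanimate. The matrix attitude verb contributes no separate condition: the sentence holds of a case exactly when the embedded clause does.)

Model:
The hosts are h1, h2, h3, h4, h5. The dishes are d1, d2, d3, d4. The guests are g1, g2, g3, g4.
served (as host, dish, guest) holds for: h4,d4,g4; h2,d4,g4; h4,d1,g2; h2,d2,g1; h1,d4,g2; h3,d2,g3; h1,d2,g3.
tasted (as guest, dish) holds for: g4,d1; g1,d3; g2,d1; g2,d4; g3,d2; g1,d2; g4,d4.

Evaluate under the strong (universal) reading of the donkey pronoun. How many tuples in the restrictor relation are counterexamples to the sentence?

"him" takes "a guest" as antecedent and "it" takes "a dish"; both are donkey pronouns co-varying with the restrictor.
Strong reading: for every (h,d,g) with served(h,d,g), tasted(g,d).
Restrictor triples: (h1,d2,g3)→tasted(g3,d2) ✓  (h1,d4,g2)→tasted(g2,d4) ✓  (h2,d2,g1)→tasted(g1,d2) ✓  (h2,d4,g4)→tasted(g4,d4) ✓  (h3,d2,g3)→tasted(g3,d2) ✓  (h4,d1,g2)→tasted(g2,d1) ✓  (h4,d4,g4)→tasted(g4,d4) ✓
Counterexamples (restrictor triples failing the scope): 0.

0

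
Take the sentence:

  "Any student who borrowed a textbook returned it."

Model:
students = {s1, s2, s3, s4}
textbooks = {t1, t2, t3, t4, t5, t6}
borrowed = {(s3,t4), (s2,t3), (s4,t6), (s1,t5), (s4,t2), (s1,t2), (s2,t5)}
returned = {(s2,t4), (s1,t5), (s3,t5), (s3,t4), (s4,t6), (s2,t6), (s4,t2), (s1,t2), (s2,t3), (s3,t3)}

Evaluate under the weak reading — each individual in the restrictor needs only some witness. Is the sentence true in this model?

True

"it" takes "a textbook" as antecedent — a donkey pronoun bound across the clause boundary.
Weak reading: every student s with some borrowed-textbook has at least one borrowed-textbook t such that returned(s,t).
Per student: s1:✓  s2:✓  s3:✓  s4:✓
Every student in the restrictor has a witness.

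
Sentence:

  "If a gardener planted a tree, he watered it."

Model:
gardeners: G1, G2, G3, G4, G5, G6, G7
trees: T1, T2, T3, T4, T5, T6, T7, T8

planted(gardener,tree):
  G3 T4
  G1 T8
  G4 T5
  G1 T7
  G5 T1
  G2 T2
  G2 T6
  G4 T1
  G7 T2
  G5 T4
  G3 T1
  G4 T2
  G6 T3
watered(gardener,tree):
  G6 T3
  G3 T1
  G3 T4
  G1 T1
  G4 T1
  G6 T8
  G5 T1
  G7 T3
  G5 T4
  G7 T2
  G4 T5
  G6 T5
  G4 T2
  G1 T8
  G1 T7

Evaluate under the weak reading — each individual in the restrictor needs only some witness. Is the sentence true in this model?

False

"it" takes "a tree" as antecedent — a donkey pronoun bound across the clause boundary.
Weak reading: every gardener g with some planted-tree has at least one planted-tree t such that watered(g,t).
Per gardener: G1:✓  G2:✗  G3:✓  G4:✓  G5:✓  G6:✓  G7:✓
G2 has no witness among its planted-trees.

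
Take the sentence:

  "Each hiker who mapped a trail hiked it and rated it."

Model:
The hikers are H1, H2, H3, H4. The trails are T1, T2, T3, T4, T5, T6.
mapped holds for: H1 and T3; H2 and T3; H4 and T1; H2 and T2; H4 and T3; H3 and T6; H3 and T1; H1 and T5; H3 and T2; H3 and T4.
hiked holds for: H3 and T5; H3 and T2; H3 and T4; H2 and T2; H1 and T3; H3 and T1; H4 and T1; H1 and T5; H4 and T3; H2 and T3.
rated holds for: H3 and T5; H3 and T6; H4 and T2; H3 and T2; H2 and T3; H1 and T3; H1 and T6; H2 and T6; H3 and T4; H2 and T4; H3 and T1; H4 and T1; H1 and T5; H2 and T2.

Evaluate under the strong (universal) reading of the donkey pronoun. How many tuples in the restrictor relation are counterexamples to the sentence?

"it" takes "a trail" as antecedent — a donkey pronoun bound across the clause boundary.
Strong reading: for every (h,t) with mapped(h,t), hiked(h,t) ∧ rated(h,t).
Restrictor pairs: (H1,T3) ✓  (H1,T5) ✓  (H2,T2) ✓  (H2,T3) ✓  (H3,T1) ✓  (H3,T2) ✓  (H3,T4) ✓  (H3,T6) ✗  (H4,T1) ✓  (H4,T3) ✗
Counterexamples (restrictor pairs failing the scope): 2.

2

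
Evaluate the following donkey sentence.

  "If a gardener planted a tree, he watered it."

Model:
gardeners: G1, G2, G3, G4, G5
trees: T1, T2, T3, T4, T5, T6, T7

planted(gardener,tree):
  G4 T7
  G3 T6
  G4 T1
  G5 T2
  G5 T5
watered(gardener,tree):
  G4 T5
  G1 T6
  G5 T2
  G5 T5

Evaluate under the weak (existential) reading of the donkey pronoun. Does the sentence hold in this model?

False

"it" takes "a tree" as antecedent — a donkey pronoun bound across the clause boundary.
Weak reading: every gardener g with some planted-tree has at least one planted-tree t such that watered(g,t).
Per gardener: G3:✗  G4:✗  G5:✓
G3 has no witness among its planted-trees.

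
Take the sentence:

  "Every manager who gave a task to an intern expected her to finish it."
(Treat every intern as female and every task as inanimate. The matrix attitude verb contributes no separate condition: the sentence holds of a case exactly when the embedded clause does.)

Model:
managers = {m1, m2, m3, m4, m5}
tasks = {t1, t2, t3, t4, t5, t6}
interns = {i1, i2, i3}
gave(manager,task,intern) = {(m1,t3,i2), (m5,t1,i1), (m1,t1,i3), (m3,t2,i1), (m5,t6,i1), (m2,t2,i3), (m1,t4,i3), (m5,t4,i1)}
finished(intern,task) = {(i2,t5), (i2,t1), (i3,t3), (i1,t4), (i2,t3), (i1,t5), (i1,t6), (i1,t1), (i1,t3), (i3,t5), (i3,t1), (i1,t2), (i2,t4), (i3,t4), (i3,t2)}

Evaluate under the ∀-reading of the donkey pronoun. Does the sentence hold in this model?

True

"her" takes "an intern" as antecedent and "it" takes "a task"; both are donkey pronouns co-varying with the restrictor.
Strong reading: for every (m,t,i) with gave(m,t,i), finished(i,t).
Restrictor triples: (m1,t1,i3)→finished(i3,t1) ✓  (m1,t3,i2)→finished(i2,t3) ✓  (m1,t4,i3)→finished(i3,t4) ✓  (m2,t2,i3)→finished(i3,t2) ✓  (m3,t2,i1)→finished(i1,t2) ✓  (m5,t1,i1)→finished(i1,t1) ✓  (m5,t4,i1)→finished(i1,t4) ✓  (m5,t6,i1)→finished(i1,t6) ✓
Every restrictor triple satisfies the scope.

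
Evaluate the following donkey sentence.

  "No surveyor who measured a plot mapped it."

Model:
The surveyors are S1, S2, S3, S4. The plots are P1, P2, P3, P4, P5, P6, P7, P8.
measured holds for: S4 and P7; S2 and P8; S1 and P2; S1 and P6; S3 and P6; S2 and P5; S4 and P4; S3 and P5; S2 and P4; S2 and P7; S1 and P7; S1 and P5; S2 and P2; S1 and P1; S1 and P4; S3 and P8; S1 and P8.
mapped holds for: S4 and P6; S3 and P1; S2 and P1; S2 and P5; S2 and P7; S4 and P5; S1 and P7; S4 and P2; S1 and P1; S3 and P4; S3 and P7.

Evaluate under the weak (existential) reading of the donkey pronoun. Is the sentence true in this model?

False

"it" takes "a plot" as antecedent — a donkey pronoun bound across the clause boundary.
Truth condition: for no (s,p) with measured(s,p) does mapped(s,p) hold.
Restrictor pairs — does the scope hold? (S1,P1):holds  (S1,P2):fails  (S1,P4):fails  (S1,P5):fails  (S1,P6):fails  (S1,P7):holds  (S1,P8):fails  (S2,P2):fails  (S2,P4):fails  (S2,P5):holds  (S2,P7):holds  (S2,P8):fails  (S3,P5):fails  (S3,P6):fails  (S3,P8):fails  (S4,P4):fails  (S4,P7):fails
Scope holds for 4 pair(s), so the sentence is false.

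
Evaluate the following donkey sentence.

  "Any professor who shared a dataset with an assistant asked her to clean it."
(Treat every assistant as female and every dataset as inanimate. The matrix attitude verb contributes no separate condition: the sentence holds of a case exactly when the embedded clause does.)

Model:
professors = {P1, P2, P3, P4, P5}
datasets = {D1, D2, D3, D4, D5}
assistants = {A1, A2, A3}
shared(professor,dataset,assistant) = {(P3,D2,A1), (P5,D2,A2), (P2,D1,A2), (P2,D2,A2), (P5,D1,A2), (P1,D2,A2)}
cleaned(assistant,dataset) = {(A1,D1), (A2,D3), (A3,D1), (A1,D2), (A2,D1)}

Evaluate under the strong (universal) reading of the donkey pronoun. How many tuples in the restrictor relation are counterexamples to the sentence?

"her" takes "an assistant" as antecedent and "it" takes "a dataset"; both are donkey pronouns co-varying with the restrictor.
Strong reading: for every (p,d,a) with shared(p,d,a), cleaned(a,d).
Restrictor triples: (P1,D2,A2)→cleaned(A2,D2) ✗  (P2,D1,A2)→cleaned(A2,D1) ✓  (P2,D2,A2)→cleaned(A2,D2) ✗  (P3,D2,A1)→cleaned(A1,D2) ✓  (P5,D1,A2)→cleaned(A2,D1) ✓  (P5,D2,A2)→cleaned(A2,D2) ✗
Counterexamples (restrictor triples failing the scope): 3.

3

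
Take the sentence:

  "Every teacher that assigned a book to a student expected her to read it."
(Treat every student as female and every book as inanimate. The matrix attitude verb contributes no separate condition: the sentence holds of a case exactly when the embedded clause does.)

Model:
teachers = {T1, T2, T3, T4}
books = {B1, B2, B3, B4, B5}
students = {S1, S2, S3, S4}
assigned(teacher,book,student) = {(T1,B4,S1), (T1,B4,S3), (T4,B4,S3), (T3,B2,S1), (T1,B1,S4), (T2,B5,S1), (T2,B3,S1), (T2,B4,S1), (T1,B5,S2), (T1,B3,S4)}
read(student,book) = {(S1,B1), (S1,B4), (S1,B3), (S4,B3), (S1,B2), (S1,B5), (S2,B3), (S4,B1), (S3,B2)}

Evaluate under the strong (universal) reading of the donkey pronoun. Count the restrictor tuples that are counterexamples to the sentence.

3

"her" takes "a student" as antecedent and "it" takes "a book"; both are donkey pronouns co-varying with the restrictor.
Strong reading: for every (t,b,s) with assigned(t,b,s), read(s,b).
Restrictor triples: (T1,B1,S4)→read(S4,B1) ✓  (T1,B3,S4)→read(S4,B3) ✓  (T1,B4,S1)→read(S1,B4) ✓  (T1,B4,S3)→read(S3,B4) ✗  (T1,B5,S2)→read(S2,B5) ✗  (T2,B3,S1)→read(S1,B3) ✓  (T2,B4,S1)→read(S1,B4) ✓  (T2,B5,S1)→read(S1,B5) ✓  (T3,B2,S1)→read(S1,B2) ✓  (T4,B4,S3)→read(S3,B4) ✗
Counterexamples (restrictor triples failing the scope): 3.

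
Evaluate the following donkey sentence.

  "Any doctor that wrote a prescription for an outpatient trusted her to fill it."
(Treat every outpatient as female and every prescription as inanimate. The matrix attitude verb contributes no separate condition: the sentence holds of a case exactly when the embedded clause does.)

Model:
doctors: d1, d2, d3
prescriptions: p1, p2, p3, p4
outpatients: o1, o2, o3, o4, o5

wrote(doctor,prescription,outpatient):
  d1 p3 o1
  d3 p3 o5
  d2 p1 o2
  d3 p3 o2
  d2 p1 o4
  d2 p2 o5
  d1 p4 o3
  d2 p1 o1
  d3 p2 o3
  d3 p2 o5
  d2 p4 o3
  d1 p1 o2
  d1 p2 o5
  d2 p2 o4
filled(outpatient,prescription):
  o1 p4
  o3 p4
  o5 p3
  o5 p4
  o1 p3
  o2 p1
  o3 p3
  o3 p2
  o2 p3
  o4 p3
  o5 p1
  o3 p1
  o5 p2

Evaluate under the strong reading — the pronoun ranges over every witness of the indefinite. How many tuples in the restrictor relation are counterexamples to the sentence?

"her" takes "an outpatient" as antecedent and "it" takes "a prescription"; both are donkey pronouns co-varying with the restrictor.
Strong reading: for every (d,p,o) with wrote(d,p,o), filled(o,p).
Restrictor triples: (d1,p1,o2)→filled(o2,p1) ✓  (d1,p2,o5)→filled(o5,p2) ✓  (d1,p3,o1)→filled(o1,p3) ✓  (d1,p4,o3)→filled(o3,p4) ✓  (d2,p1,o1)→filled(o1,p1) ✗  (d2,p1,o2)→filled(o2,p1) ✓  (d2,p1,o4)→filled(o4,p1) ✗  (d2,p2,o4)→filled(o4,p2) ✗  (d2,p2,o5)→filled(o5,p2) ✓  (d2,p4,o3)→filled(o3,p4) ✓  (d3,p2,o3)→filled(o3,p2) ✓  (d3,p2,o5)→filled(o5,p2) ✓  (d3,p3,o2)→filled(o2,p3) ✓  (d3,p3,o5)→filled(o5,p3) ✓
Counterexamples (restrictor triples failing the scope): 3.

3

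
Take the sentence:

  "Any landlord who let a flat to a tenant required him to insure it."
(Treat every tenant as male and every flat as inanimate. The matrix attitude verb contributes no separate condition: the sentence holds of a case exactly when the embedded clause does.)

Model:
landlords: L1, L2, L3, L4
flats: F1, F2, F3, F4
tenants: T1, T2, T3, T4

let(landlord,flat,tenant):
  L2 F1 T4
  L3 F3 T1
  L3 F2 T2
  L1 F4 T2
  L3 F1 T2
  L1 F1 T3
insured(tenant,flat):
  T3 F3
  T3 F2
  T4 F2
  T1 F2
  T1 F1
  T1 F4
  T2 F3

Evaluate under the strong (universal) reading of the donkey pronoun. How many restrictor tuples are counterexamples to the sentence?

6

"him" takes "a tenant" as antecedent and "it" takes "a flat"; both are donkey pronouns co-varying with the restrictor.
Strong reading: for every (l,f,t) with let(l,f,t), insured(t,f).
Restrictor triples: (L1,F1,T3)→insured(T3,F1) ✗  (L1,F4,T2)→insured(T2,F4) ✗  (L2,F1,T4)→insured(T4,F1) ✗  (L3,F1,T2)→insured(T2,F1) ✗  (L3,F2,T2)→insured(T2,F2) ✗  (L3,F3,T1)→insured(T1,F3) ✗
Counterexamples (restrictor triples failing the scope): 6.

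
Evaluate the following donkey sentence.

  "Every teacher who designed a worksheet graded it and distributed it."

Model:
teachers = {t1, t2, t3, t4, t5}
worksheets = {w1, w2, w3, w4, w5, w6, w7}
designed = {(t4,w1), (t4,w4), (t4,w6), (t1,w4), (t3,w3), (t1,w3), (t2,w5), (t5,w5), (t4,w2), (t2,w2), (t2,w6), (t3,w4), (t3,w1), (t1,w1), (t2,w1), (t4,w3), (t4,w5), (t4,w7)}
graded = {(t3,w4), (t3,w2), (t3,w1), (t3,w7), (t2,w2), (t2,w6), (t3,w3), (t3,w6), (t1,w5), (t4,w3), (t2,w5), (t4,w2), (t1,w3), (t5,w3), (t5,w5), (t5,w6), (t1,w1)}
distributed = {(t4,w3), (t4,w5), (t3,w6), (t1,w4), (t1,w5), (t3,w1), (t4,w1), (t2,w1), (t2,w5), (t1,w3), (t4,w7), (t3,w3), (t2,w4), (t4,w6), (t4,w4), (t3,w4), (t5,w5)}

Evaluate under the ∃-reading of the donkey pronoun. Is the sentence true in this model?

True

"it" takes "a worksheet" as antecedent — a donkey pronoun bound across the clause boundary.
Weak reading: every teacher t with some designed-worksheet has at least one designed-worksheet w such that graded(t,w) ∧ distributed(t,w).
Per teacher: t1:✓  t2:✓  t3:✓  t4:✓  t5:✓
Every teacher in the restrictor has a witness.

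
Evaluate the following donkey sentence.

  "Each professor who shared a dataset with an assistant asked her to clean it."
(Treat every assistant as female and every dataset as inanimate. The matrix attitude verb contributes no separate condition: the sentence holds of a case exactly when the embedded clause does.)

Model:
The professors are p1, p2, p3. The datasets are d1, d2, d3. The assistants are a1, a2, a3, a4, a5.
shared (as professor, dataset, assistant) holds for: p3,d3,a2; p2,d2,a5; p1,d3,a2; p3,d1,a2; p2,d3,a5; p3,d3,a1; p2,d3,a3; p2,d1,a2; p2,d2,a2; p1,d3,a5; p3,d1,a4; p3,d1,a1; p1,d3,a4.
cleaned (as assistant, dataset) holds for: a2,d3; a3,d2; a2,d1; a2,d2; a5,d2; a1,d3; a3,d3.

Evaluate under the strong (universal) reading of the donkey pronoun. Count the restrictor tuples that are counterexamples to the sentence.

5

"her" takes "an assistant" as antecedent and "it" takes "a dataset"; both are donkey pronouns co-varying with the restrictor.
Strong reading: for every (p,d,a) with shared(p,d,a), cleaned(a,d).
Restrictor triples: (p1,d3,a2)→cleaned(a2,d3) ✓  (p1,d3,a4)→cleaned(a4,d3) ✗  (p1,d3,a5)→cleaned(a5,d3) ✗  (p2,d1,a2)→cleaned(a2,d1) ✓  (p2,d2,a2)→cleaned(a2,d2) ✓  (p2,d2,a5)→cleaned(a5,d2) ✓  (p2,d3,a3)→cleaned(a3,d3) ✓  (p2,d3,a5)→cleaned(a5,d3) ✗  (p3,d1,a1)→cleaned(a1,d1) ✗  (p3,d1,a2)→cleaned(a2,d1) ✓  (p3,d1,a4)→cleaned(a4,d1) ✗  (p3,d3,a1)→cleaned(a1,d3) ✓  (p3,d3,a2)→cleaned(a2,d3) ✓
Counterexamples (restrictor triples failing the scope): 5.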